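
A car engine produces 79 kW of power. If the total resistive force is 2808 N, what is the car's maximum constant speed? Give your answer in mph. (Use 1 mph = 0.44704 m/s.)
P = Fv ⇒ v = P/F = 79000 W/2808.0 N = 28.1339 m/s = 62.93 mph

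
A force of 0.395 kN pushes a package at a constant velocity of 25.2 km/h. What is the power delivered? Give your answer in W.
Convert to SI: F = 395.0 N, v = 7.0 m/s
P = Fv = (395.0)(7.0) = 2765 W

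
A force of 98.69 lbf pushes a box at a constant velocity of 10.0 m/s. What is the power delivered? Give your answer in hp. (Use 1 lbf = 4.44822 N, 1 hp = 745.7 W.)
Convert to SI: F = 438.995 N, v = 10.0 m/s
P = Fv = (438.995)(10.0) = 4389.95 W = 5.887 hp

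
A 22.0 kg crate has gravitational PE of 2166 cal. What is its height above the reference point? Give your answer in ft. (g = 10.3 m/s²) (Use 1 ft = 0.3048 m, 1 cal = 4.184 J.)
Convert to SI: m = 22.0 kg, PE = 9062.54 J
h = PE/(mg) = 9062.54/(22.0·10.3) = 39.9936 m = 131.2 ft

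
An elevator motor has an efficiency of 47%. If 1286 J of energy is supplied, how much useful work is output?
W_out = η·W_in = 0.47·1286 = 604.42 J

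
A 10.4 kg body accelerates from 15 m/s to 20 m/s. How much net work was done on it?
W = ΔKE = ½m(v₂² − v₁²) = ½(10.4)(20² − 15²) = 910.0 J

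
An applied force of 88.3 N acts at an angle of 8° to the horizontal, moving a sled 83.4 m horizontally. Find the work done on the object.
W = F·d·cosθ = (88.3)(83.4)cos(8°) = 7293 J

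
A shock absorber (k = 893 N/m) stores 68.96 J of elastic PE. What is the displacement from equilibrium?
x = √(2·PE/k) = √(2·68.96/893) = 0.393 m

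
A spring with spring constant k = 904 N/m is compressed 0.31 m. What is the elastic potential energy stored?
PE = ½kx² = ½(904)(0.31)² = 43.44 J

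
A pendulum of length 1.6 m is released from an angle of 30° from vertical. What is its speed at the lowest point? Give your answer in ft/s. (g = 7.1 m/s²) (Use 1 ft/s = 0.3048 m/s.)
h = L(1 − cosθ) = 1.6(1 − cos30°) = 0.214359 m
v = √(2gh) = √(2·7.1·0.214359) = 1.74468 m/s = 5.724 ft/s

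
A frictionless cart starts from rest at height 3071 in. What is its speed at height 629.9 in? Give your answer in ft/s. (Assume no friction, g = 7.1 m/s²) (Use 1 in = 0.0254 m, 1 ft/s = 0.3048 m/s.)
Convert to SI: h₁−h₂ = 62.0039 m
mgh₁ = mgh₂ + ½mv² ⇒ v = √(2g(h₁−h₂)) = √(2·7.1·62.0039) = 29.6725 m/s = 97.35 ft/s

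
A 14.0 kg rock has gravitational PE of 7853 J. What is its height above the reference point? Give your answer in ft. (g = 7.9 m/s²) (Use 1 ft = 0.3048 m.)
h = PE/(mg) = 7853.0/(14.0·7.9) = 71.0036 m = 233.0 ft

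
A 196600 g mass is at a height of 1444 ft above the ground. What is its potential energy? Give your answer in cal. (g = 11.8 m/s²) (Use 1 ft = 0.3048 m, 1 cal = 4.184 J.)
Convert to SI: m = 196.6 kg, h = 440.131 m
PE = mgh = (196.6)(11.8)(440.131) = 1021050 J = 244000 cal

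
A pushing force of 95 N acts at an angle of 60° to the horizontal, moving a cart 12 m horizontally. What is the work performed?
W = F·d·cosθ = (95)(12)cos(60°) = 570.0 J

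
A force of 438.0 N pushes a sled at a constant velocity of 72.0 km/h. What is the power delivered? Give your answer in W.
Convert to SI: F = 438.0 N, v = 20.0 m/s
P = Fv = (438.0)(20.0) = 8760 W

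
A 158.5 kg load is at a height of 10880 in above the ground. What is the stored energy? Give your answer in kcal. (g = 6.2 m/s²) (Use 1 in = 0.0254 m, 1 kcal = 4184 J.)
Convert to SI: m = 158.5 kg, h = 276.352 m
PE = mgh = (158.5)(6.2)(276.352) = 271571 J = 64.91 kcal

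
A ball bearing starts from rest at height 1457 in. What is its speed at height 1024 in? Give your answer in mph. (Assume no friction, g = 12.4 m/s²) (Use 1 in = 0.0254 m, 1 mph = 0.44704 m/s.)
Convert to SI: h₁−h₂ = 10.9982 m
mgh₁ = mgh₂ + ½mv² ⇒ v = √(2g(h₁−h₂)) = √(2·12.4·10.9982) = 16.5153 m/s = 36.94 mph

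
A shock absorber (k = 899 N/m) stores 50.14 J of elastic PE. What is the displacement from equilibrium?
x = √(2·PE/k) = √(2·50.14/899) = 0.334 m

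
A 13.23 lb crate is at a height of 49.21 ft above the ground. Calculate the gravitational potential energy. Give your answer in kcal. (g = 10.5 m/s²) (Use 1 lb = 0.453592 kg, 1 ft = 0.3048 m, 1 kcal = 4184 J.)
Convert to SI: m = 6.00102 kg, h = 14.9992 m
PE = mgh = (6.00102)(10.5)(14.9992) = 945.111 J = 0.2259 kcal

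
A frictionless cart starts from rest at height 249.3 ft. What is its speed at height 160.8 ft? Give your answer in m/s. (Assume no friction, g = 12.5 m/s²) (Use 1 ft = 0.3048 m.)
Convert to SI: h₁−h₂ = 26.9748 m
mgh₁ = mgh₂ + ½mv² ⇒ v = √(2g(h₁−h₂)) = √(2·12.5·26.9748) = 25.97 m/s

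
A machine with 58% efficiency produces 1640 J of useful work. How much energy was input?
W_in = W_out/η = 1640/0.58 = 2828 J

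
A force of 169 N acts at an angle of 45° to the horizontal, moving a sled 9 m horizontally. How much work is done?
W = F·d·cosθ = (169)(9)cos(45°) = 1076 J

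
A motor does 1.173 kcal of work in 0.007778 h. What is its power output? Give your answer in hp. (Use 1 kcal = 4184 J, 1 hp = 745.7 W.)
Convert to SI: W = 4907.83 J, t = 28.0008 s
P = W/t = 4907.83/28.0008 = 175.275 W = 0.235 hp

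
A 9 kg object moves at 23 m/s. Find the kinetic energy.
KE = ½mv² = ½(9)(23)² = 2380.5 J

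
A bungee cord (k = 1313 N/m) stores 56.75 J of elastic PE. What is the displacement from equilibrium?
x = √(2·PE/k) = √(2·56.75/1313) = 0.294 m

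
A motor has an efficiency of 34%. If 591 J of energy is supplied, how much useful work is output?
W_out = η·W_in = 0.34·591 = 200.94 J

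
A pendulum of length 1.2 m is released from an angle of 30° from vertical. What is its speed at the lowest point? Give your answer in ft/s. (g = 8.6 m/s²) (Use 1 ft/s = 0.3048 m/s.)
h = L(1 − cosθ) = 1.2(1 − cos30°) = 0.16077 m
v = √(2gh) = √(2·8.6·0.16077) = 1.6629 m/s = 5.456 ft/s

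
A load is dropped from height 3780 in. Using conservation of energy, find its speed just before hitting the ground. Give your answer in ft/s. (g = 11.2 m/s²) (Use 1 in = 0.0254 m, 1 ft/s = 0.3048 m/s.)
Convert to SI: h = 96.012 m
mgh = ½mv² ⇒ v = √(2gh) = √(2·11.2·96.012) = 46.3753 m/s = 152.1 ft/s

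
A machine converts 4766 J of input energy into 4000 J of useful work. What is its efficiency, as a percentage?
η = W_out/W_in = 4000/4766 = 83.93%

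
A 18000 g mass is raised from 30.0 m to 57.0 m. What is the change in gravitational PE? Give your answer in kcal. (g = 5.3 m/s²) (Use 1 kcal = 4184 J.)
Convert to SI: m = 18.0 kg, Δh = 27.0 m
ΔPE = mgΔh = (18.0)(5.3)(27.0) = 2575.8 J = 0.6156 kcal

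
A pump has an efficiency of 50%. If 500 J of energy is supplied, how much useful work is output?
W_out = η·W_in = 0.5·500 = 250.0 J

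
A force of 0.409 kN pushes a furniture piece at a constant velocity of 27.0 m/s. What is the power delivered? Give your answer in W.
Convert to SI: F = 409.0 N, v = 27.0 m/s
P = Fv = (409.0)(27.0) = 11040 W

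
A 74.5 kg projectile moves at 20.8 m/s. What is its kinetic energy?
KE = ½mv² = ½(74.5)(20.8)² = 16120 J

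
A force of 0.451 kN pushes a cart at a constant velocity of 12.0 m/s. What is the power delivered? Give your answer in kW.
Convert to SI: F = 451.0 N, v = 12.0 m/s
P = Fv = (451.0)(12.0) = 5412.0 W = 5.412 kW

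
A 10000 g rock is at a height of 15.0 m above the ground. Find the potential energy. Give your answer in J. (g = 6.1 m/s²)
Convert to SI: m = 10.0 kg, h = 15.0 m
PE = mgh = (10.0)(6.1)(15.0) = 915.0 J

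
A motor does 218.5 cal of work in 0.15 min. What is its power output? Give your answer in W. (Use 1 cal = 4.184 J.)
Convert to SI: W = 914.204 J, t = 9.0 s
P = W/t = 914.204/9.0 = 101.6 W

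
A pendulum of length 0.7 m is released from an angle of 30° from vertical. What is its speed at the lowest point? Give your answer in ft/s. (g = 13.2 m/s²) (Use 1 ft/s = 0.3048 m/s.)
h = L(1 − cosθ) = 0.7(1 − cos30°) = 0.0937822 m
v = √(2gh) = √(2·13.2·0.0937822) = 1.57348 m/s = 5.162 ft/s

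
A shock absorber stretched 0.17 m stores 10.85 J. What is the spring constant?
k = 2·PE/x² = 2·10.85/(0.17)² = 750.9 N/m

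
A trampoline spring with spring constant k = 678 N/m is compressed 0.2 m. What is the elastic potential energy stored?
PE = ½kx² = ½(678)(0.2)² = 13.56 J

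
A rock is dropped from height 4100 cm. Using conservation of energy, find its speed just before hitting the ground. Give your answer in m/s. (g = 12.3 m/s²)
Convert to SI: h = 41.0 m
mgh = ½mv² ⇒ v = √(2gh) = √(2·12.3·41.0) = 31.76 m/s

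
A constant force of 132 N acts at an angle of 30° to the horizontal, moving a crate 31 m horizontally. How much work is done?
W = F·d·cosθ = (132)(31)cos(30°) = 3544 J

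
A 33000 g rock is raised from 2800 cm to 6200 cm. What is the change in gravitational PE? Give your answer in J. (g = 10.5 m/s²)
Convert to SI: m = 33.0 kg, Δh = 34.0 m
ΔPE = mgΔh = (33.0)(10.5)(34.0) = 11780 J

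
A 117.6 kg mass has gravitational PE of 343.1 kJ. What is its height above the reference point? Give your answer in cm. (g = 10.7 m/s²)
Convert to SI: m = 117.6 kg, PE = 343100 J
h = PE/(mg) = 343100/(117.6·10.7) = 272.665 m = 27270 cm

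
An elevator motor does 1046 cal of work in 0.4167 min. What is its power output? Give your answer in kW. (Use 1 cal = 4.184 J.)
Convert to SI: W = 4376.46 J, t = 25.002 s
P = W/t = 4376.46/25.002 = 175.045 W = 0.175 kW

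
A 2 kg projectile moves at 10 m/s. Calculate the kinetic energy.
KE = ½mv² = ½(2)(10)² = 100.0 J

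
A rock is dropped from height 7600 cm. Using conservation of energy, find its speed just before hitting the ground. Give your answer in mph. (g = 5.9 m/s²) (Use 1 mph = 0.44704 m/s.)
Convert to SI: h = 76.0 m
mgh = ½mv² ⇒ v = √(2gh) = √(2·5.9·76.0) = 29.9466 m/s = 66.99 mph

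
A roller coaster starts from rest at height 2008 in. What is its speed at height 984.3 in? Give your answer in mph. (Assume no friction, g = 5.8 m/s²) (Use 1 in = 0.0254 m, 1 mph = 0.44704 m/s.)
Convert to SI: h₁−h₂ = 26.002 m
mgh₁ = mgh₂ + ½mv² ⇒ v = √(2g(h₁−h₂)) = √(2·5.8·26.002) = 17.3673 m/s = 38.85 mph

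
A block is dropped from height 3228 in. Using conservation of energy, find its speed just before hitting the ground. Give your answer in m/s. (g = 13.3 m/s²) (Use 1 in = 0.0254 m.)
Convert to SI: h = 81.9912 m
mgh = ½mv² ⇒ v = √(2gh) = √(2·13.3·81.9912) = 46.7 m/s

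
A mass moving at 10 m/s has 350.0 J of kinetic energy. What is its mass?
m = 2·KE/v² = 2·350.0/(10)² = 7.0 kg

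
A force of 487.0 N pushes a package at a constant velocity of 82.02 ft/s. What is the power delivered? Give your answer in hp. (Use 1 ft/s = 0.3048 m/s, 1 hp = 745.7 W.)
Convert to SI: F = 487.0 N, v = 24.9997 m/s
P = Fv = (487.0)(24.9997) = 12174.9 W = 16.33 hp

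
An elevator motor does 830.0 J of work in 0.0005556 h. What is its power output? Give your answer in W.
Convert to SI: W = 830.0 J, t = 2.00016 s
P = W/t = 830.0/2.00016 = 415.0 W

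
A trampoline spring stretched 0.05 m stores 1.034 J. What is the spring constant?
k = 2·PE/x² = 2·1.034/(0.05)² = 827.2 N/m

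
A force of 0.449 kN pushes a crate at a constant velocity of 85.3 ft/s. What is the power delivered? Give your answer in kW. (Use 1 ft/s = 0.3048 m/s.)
Convert to SI: F = 449.0 N, v = 25.9994 m/s
P = Fv = (449.0)(25.9994) = 11673.7 W = 11.67 kW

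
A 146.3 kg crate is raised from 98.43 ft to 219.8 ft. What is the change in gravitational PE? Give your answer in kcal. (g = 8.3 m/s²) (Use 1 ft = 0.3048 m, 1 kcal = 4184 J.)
Convert to SI: m = 146.3 kg, Δh = 36.9936 m
ΔPE = mgΔh = (146.3)(8.3)(36.9936) = 44920.9 J = 10.74 kcal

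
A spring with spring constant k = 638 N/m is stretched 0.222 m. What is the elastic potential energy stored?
PE = ½kx² = ½(638)(0.222)² = 15.72 J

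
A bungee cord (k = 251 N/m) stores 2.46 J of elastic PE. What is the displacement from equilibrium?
x = √(2·PE/k) = √(2·2.46/251) = 0.14 m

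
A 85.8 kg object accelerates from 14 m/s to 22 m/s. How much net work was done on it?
W = ΔKE = ½m(v₂² − v₁²) = ½(85.8)(22² − 14²) = 12355.2 J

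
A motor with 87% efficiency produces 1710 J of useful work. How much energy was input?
W_in = W_out/η = 1710/0.87 = 1966 J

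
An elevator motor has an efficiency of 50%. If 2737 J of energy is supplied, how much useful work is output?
W_out = η·W_in = 0.5·2737 = 1368.5 J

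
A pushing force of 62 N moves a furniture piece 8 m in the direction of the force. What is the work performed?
W = F·d = (62)(8) = 496.0 J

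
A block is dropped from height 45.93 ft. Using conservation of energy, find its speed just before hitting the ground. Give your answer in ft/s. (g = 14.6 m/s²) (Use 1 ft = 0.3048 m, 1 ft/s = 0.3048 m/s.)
Convert to SI: h = 13.9995 m
mgh = ½mv² ⇒ v = √(2gh) = √(2·14.6·13.9995) = 20.2184 m/s = 66.33 ft/s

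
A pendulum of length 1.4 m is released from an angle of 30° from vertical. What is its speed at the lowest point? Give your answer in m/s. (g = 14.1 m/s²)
h = L(1 − cosθ) = 1.4(1 − cos30°) = 0.187564 m
v = √(2gh) = √(2·14.1·0.187564) = 2.3 m/s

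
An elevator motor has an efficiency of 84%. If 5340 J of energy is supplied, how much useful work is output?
W_out = η·W_in = 0.84·5340 = 4485.6 J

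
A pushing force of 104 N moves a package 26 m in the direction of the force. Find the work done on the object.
W = F·d = (104)(26) = 2704 J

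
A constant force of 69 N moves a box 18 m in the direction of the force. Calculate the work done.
W = F·d = (69)(18) = 1242 J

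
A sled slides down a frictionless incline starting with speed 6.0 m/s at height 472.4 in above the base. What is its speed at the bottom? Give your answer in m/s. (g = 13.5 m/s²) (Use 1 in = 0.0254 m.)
Convert to SI: v₀ = 6.0 m/s, h = 11.999 m
½mv₀² + mgh = ½mv² ⇒ v = √(v₀² + 2gh) = √(6.0² + 2·13.5·11.999) = 18.97 m/s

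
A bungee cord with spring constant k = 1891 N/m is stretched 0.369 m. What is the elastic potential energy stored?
PE = ½kx² = ½(1891)(0.369)² = 128.7 J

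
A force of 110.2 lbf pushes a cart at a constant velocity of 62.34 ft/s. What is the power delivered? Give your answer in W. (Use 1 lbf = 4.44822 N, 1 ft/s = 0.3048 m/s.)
Convert to SI: F = 490.194 N, v = 19.0012 m/s
P = Fv = (490.194)(19.0012) = 9314 W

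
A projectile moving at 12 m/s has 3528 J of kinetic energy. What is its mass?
m = 2·KE/v² = 2·3528/(12)² = 49.0 kg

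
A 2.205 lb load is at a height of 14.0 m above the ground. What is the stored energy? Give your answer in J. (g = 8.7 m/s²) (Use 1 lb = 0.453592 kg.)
Convert to SI: m = 1.00017 kg, h = 14.0 m
PE = mgh = (1.00017)(8.7)(14.0) = 121.8 J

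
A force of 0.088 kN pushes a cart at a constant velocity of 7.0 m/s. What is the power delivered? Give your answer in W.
Convert to SI: F = 88.0 N, v = 7.0 m/s
P = Fv = (88.0)(7.0) = 616.0 W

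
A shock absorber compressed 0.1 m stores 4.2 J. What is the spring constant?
k = 2·PE/x² = 2·4.2/(0.1)² = 840.0 N/m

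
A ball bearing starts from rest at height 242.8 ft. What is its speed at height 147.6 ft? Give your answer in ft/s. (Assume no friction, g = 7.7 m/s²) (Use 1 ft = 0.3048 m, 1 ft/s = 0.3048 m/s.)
Convert to SI: h₁−h₂ = 29.017 m
mgh₁ = mgh₂ + ½mv² ⇒ v = √(2g(h₁−h₂)) = √(2·7.7·29.017) = 21.1391 m/s = 69.35 ft/s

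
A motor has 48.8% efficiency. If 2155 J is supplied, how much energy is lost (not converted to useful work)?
W_lost = W_in(1 − η) = 2155·(1 − 0.488) = 1103 J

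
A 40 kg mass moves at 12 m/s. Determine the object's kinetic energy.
KE = ½mv² = ½(40)(12)² = 2880.0 J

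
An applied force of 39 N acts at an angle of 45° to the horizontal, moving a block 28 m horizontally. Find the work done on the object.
W = F·d·cosθ = (39)(28)cos(45°) = 772.2 J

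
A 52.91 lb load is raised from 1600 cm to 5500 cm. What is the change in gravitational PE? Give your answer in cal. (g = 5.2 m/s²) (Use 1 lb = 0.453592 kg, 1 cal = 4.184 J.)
Convert to SI: m = 23.9996 kg, Δh = 39.0 m
ΔPE = mgΔh = (23.9996)(5.2)(39.0) = 4867.11 J = 1163 cal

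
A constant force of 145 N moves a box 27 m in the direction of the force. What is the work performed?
W = F·d = (145)(27) = 3915 J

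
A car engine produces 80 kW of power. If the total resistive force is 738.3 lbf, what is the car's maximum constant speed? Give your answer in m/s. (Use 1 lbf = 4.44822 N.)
Convert to SI: F = 3284.12 N
P = Fv ⇒ v = P/F = 80000 W/3284.12 N = 24.36 m/s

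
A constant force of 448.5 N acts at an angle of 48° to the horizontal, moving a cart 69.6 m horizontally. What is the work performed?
W = F·d·cosθ = (448.5)(69.6)cos(48°) = 20890 J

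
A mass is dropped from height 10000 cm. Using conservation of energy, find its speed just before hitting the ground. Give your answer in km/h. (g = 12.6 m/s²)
Convert to SI: h = 100.0 m
mgh = ½mv² ⇒ v = √(2gh) = √(2·12.6·100.0) = 50.1996 m/s = 180.7 km/h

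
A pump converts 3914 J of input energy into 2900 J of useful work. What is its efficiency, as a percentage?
η = W_out/W_in = 2900/3914 = 74.09%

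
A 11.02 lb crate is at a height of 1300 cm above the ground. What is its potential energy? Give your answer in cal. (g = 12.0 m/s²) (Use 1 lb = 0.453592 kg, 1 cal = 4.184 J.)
Convert to SI: m = 4.99858 kg, h = 13.0 m
PE = mgh = (4.99858)(12.0)(13.0) = 779.779 J = 186.4 cal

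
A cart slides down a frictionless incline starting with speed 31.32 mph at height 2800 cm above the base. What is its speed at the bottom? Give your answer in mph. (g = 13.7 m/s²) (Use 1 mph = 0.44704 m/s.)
Convert to SI: v₀ = 14.0013 m/s, h = 28.0 m
½mv₀² + mgh = ½mv² ⇒ v = √(v₀² + 2gh) = √(14.0013² + 2·13.7·28.0) = 31.036 m/s = 69.43 mph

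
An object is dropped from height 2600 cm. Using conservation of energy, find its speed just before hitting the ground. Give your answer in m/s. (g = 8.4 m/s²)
Convert to SI: h = 26.0 m
mgh = ½mv² ⇒ v = √(2gh) = √(2·8.4·26.0) = 20.9 m/s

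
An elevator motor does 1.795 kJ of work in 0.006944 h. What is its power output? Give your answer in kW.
Convert to SI: W = 1795.0 J, t = 24.9984 s
P = W/t = 1795.0/24.9984 = 71.8046 W = 0.0718 kW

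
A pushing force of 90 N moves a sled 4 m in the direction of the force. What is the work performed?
W = F·d = (90)(4) = 360.0 J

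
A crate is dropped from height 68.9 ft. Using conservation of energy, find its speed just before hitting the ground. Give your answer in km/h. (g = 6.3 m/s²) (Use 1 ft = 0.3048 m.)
Convert to SI: h = 21.0007 m
mgh = ½mv² ⇒ v = √(2gh) = √(2·6.3·21.0007) = 16.2668 m/s = 58.56 km/h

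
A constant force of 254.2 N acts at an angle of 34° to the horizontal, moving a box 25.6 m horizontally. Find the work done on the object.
W = F·d·cosθ = (254.2)(25.6)cos(34°) = 5395 J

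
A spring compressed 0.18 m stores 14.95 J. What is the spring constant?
k = 2·PE/x² = 2·14.95/(0.18)² = 922.8 N/m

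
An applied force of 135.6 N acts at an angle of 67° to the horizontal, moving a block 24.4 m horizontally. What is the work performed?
W = F·d·cosθ = (135.6)(24.4)cos(67°) = 1293 J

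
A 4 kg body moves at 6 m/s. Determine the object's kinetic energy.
KE = ½mv² = ½(4)(6)² = 72.0 J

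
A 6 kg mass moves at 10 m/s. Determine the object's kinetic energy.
KE = ½mv² = ½(6)(10)² = 300.0 J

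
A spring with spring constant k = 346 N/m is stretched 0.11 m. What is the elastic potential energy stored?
PE = ½kx² = ½(346)(0.11)² = 2.093 J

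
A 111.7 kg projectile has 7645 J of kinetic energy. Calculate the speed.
v = √(2·KE/m) = √(2·7645/111.7) = 11.7 m/s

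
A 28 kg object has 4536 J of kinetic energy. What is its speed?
v = √(2·KE/m) = √(2·4536/28) = 18.0 m/s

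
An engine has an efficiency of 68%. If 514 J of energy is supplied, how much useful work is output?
W_out = η·W_in = 0.68·514 = 349.52 J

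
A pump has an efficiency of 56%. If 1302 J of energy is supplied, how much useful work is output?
W_out = η·W_in = 0.56·1302 = 729.12 J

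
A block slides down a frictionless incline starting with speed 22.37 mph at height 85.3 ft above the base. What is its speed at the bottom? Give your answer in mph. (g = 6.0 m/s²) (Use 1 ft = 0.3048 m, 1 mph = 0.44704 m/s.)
Convert to SI: v₀ = 10.0003 m/s, h = 25.9994 m
½mv₀² + mgh = ½mv² ⇒ v = √(v₀² + 2gh) = √(10.0003² + 2·6.0·25.9994) = 20.2978 m/s = 45.4 mph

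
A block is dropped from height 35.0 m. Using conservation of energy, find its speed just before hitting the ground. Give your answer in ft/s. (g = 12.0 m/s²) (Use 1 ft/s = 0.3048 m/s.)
mgh = ½mv² ⇒ v = √(2gh) = √(2·12.0·35.0) = 28.9828 m/s = 95.09 ft/s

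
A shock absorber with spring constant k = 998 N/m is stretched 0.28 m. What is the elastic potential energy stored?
PE = ½kx² = ½(998)(0.28)² = 39.12 J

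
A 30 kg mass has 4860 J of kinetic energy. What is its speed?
v = √(2·KE/m) = √(2·4860/30) = 18.0 m/s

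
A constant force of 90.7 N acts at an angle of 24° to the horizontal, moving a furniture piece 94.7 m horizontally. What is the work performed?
W = F·d·cosθ = (90.7)(94.7)cos(24°) = 7847 J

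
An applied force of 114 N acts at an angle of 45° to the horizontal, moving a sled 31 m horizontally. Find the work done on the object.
W = F·d·cosθ = (114)(31)cos(45°) = 2499 J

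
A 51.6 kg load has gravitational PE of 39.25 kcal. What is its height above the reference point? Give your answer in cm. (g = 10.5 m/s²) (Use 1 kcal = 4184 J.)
Convert to SI: m = 51.6 kg, PE = 164222 J
h = PE/(mg) = 164222/(51.6·10.5) = 303.104 m = 30310 cm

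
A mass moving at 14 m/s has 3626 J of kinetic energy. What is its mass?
m = 2·KE/v² = 2·3626/(14)² = 37.0 kg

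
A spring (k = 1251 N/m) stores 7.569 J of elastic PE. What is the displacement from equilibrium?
x = √(2·PE/k) = √(2·7.569/1251) = 0.11 m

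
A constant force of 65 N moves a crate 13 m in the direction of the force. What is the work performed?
W = F·d = (65)(13) = 845.0 J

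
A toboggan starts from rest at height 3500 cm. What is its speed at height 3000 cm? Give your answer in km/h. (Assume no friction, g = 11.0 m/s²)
Convert to SI: h₁−h₂ = 5.0 m
mgh₁ = mgh₂ + ½mv² ⇒ v = √(2g(h₁−h₂)) = √(2·11.0·5.0) = 10.4881 m/s = 37.76 km/h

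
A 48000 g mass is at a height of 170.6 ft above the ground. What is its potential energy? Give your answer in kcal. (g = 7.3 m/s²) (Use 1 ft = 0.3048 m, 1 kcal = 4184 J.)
Convert to SI: m = 48.0 kg, h = 51.9989 m
PE = mgh = (48.0)(7.3)(51.9989) = 18220.4 J = 4.355 kcal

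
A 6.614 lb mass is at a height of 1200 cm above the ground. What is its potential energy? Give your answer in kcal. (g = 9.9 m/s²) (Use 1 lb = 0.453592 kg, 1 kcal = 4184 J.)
Convert to SI: m = 3.00006 kg, h = 12.0 m
PE = mgh = (3.00006)(9.9)(12.0) = 356.407 J = 0.08518 kcal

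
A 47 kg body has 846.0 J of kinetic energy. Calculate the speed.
v = √(2·KE/m) = √(2·846.0/47) = 6.0 m/s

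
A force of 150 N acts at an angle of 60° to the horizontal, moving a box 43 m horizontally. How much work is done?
W = F·d·cosθ = (150)(43)cos(60°) = 3225 J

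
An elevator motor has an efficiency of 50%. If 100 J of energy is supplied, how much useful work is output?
W_out = η·W_in = 0.5·100 = 50.0 J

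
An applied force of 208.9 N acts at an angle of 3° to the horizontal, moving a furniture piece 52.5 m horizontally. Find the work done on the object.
W = F·d·cosθ = (208.9)(52.5)cos(3°) = 10950 J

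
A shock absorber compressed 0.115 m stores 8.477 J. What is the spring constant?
k = 2·PE/x² = 2·8.477/(0.115)² = 1282 N/m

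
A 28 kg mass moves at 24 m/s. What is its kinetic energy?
KE = ½mv² = ½(28)(24)² = 8064.0 J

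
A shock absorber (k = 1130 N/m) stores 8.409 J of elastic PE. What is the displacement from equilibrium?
x = √(2·PE/k) = √(2·8.409/1130) = 0.122 m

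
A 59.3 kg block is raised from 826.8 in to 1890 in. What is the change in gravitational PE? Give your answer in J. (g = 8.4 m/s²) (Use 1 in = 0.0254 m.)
Convert to SI: m = 59.3 kg, Δh = 27.0053 m
ΔPE = mgΔh = (59.3)(8.4)(27.0053) = 13450 J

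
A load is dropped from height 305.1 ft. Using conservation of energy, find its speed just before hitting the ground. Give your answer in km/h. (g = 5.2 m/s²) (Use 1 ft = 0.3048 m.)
Convert to SI: h = 92.9945 m
mgh = ½mv² ⇒ v = √(2gh) = √(2·5.2·92.9945) = 31.0989 m/s = 112.0 km/h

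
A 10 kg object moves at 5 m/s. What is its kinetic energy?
KE = ½mv² = ½(10)(5)² = 125.0 J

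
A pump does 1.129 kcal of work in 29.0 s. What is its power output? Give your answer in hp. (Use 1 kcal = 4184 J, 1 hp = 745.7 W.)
Convert to SI: W = 4723.74 J, t = 29.0 s
P = W/t = 4723.74/29.0 = 162.887 W = 0.2184 hp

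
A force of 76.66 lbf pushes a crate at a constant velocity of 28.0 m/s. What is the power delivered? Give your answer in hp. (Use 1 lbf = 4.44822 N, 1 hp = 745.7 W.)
Convert to SI: F = 341.001 N, v = 28.0 m/s
P = Fv = (341.001)(28.0) = 9548.02 W = 12.8 hp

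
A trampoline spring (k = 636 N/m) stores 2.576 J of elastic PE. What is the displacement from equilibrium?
x = √(2·PE/k) = √(2·2.576/636) = 0.09 m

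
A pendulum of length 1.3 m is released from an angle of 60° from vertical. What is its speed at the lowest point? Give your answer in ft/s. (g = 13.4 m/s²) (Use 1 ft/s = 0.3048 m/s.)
h = L(1 − cosθ) = 1.3(1 − cos60°) = 0.65 m
v = √(2gh) = √(2·13.4·0.65) = 4.17373 m/s = 13.69 ft/s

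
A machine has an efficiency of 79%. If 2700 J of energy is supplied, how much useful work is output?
W_out = η·W_in = 0.79·2700 = 2133.0 J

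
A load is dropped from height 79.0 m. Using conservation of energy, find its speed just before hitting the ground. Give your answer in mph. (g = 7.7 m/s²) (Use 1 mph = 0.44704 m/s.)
mgh = ½mv² ⇒ v = √(2gh) = √(2·7.7·79.0) = 34.8798 m/s = 78.02 mph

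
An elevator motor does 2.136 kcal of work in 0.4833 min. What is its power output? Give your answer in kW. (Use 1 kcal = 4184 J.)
Convert to SI: W = 8937.02 J, t = 28.998 s
P = W/t = 8937.02/28.998 = 308.194 W = 0.3082 kW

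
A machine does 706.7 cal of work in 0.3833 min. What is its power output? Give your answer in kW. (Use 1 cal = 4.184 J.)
Convert to SI: W = 2956.83 J, t = 22.998 s
P = W/t = 2956.83/22.998 = 128.569 W = 0.1286 kW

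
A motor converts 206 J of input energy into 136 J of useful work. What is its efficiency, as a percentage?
η = W_out/W_in = 136/206 = 66.02%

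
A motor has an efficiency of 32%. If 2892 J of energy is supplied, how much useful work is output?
W_out = η·W_in = 0.32·2892 = 925.44 J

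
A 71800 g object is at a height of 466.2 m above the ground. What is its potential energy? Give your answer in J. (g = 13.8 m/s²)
Convert to SI: m = 71.8 kg, h = 466.2 m
PE = mgh = (71.8)(13.8)(466.2) = 461900 J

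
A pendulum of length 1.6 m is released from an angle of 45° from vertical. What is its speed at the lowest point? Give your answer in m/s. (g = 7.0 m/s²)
h = L(1 − cosθ) = 1.6(1 − cos45°) = 0.468629 m
v = √(2gh) = √(2·7.0·0.468629) = 2.561 m/s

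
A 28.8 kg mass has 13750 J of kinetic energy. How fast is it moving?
v = √(2·KE/m) = √(2·13750/28.8) = 30.9 m/s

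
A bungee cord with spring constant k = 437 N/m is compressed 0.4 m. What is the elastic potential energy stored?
PE = ½kx² = ½(437)(0.4)² = 34.96 J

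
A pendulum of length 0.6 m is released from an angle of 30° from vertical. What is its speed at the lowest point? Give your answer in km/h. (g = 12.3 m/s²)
h = L(1 − cosθ) = 0.6(1 − cos30°) = 0.0803848 m
v = √(2gh) = √(2·12.3·0.0803848) = 1.40622 m/s = 5.062 km/h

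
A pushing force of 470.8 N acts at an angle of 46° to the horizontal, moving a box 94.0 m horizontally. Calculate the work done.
W = F·d·cosθ = (470.8)(94.0)cos(46°) = 30740 J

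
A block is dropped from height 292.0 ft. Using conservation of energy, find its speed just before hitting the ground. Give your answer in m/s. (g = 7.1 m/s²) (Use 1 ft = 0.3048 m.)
Convert to SI: h = 89.0016 m
mgh = ½mv² ⇒ v = √(2gh) = √(2·7.1·89.0016) = 35.55 m/s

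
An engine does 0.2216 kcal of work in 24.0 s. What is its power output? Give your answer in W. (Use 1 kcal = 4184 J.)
Convert to SI: W = 927.174 J, t = 24.0 s
P = W/t = 927.174/24.0 = 38.63 W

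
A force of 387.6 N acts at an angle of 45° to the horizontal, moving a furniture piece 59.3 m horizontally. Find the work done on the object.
W = F·d·cosθ = (387.6)(59.3)cos(45°) = 16250 J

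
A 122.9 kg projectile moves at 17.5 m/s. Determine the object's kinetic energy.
KE = ½mv² = ½(122.9)(17.5)² = 18820 J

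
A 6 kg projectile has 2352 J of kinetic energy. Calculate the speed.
v = √(2·KE/m) = √(2·2352/6) = 28.0 m/s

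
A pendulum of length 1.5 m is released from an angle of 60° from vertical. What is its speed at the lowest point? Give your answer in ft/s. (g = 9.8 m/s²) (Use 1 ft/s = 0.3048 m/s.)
h = L(1 − cosθ) = 1.5(1 − cos60°) = 0.75 m
v = √(2gh) = √(2·9.8·0.75) = 3.83406 m/s = 12.58 ft/s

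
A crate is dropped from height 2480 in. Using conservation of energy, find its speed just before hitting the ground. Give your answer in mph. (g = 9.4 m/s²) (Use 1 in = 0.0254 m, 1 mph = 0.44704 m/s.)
Convert to SI: h = 62.992 m
mgh = ½mv² ⇒ v = √(2gh) = √(2·9.4·62.992) = 34.4129 m/s = 76.98 mph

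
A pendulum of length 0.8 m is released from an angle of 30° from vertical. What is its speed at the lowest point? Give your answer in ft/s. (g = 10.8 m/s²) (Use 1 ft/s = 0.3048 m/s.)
h = L(1 − cosθ) = 0.8(1 − cos30°) = 0.10718 m
v = √(2gh) = √(2·10.8·0.10718) = 1.52154 m/s = 4.992 ft/s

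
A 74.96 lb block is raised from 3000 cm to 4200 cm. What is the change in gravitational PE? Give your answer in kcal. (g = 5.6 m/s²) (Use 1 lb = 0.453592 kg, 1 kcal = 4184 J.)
Convert to SI: m = 34.0013 kg, Δh = 12.0 m
ΔPE = mgΔh = (34.0013)(5.6)(12.0) = 2284.88 J = 0.5461 kcal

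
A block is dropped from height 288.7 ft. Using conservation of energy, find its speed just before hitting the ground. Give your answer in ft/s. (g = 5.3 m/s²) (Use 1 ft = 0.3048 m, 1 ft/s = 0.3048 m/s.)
Convert to SI: h = 87.9958 m
mgh = ½mv² ⇒ v = √(2gh) = √(2·5.3·87.9958) = 30.541 m/s = 100.2 ft/s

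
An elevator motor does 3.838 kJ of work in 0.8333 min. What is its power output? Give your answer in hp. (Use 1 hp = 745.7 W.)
Convert to SI: W = 3838.0 J, t = 49.998 s
P = W/t = 3838.0/49.998 = 76.7631 W = 0.1029 hp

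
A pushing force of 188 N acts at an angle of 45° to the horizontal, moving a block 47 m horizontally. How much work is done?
W = F·d·cosθ = (188)(47)cos(45°) = 6248 J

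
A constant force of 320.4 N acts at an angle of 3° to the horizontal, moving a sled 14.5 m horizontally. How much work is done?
W = F·d·cosθ = (320.4)(14.5)cos(3°) = 4639 J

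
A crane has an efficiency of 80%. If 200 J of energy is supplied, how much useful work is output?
W_out = η·W_in = 0.8·200 = 160.0 J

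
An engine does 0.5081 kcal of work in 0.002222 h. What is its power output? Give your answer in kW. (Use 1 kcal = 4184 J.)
Convert to SI: W = 2125.89 J, t = 7.9992 s
P = W/t = 2125.89/7.9992 = 265.763 W = 0.2658 kW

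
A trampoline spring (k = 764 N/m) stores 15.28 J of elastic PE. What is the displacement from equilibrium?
x = √(2·PE/k) = √(2·15.28/764) = 0.2 m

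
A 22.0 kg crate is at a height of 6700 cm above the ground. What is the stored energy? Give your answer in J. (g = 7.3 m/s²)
Convert to SI: m = 22.0 kg, h = 67.0 m
PE = mgh = (22.0)(7.3)(67.0) = 10760 J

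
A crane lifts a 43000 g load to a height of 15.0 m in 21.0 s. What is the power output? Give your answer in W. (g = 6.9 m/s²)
Convert to SI: m = 43.0 kg, h = 15.0 m, t = 21.0 s
P = mgh/t = (43.0)(6.9)(15.0)/21.0 = 211.9 W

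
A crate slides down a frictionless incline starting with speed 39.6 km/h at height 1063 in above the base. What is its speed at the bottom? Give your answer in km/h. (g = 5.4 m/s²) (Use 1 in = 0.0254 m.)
Convert to SI: v₀ = 11.0 m/s, h = 27.0002 m
½mv₀² + mgh = ½mv² ⇒ v = √(v₀² + 2gh) = √(11.0² + 2·5.4·27.0002) = 20.3126 m/s = 73.13 km/h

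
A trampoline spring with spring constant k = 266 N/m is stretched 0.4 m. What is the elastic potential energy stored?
PE = ½kx² = ½(266)(0.4)² = 21.28 J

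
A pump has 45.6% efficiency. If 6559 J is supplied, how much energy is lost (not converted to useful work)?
W_lost = W_in(1 − η) = 6559·(1 − 0.456) = 3568 J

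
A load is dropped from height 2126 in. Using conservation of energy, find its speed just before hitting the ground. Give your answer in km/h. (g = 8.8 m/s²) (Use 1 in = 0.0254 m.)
Convert to SI: h = 54.0004 m
mgh = ½mv² ⇒ v = √(2gh) = √(2·8.8·54.0004) = 30.8287 m/s = 111.0 km/h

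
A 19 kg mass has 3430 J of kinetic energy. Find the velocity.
v = √(2·KE/m) = √(2·3430/19) = 19.0 m/s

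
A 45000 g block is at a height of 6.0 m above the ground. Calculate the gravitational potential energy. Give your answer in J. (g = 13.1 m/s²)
Convert to SI: m = 45.0 kg, h = 6.0 m
PE = mgh = (45.0)(13.1)(6.0) = 3537 J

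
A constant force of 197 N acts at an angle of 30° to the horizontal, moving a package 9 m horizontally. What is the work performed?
W = F·d·cosθ = (197)(9)cos(30°) = 1535 J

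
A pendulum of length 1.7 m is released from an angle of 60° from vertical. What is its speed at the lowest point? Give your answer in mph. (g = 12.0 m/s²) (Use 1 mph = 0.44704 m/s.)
h = L(1 − cosθ) = 1.7(1 − cos60°) = 0.85 m
v = √(2gh) = √(2·12.0·0.85) = 4.51664 m/s = 10.1 mph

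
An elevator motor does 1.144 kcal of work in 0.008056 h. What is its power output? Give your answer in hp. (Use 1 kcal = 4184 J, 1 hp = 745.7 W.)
Convert to SI: W = 4786.5 J, t = 29.0016 s
P = W/t = 4786.5/29.0016 = 165.042 W = 0.2213 hp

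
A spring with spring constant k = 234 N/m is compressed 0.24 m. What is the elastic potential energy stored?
PE = ½kx² = ½(234)(0.24)² = 6.739 J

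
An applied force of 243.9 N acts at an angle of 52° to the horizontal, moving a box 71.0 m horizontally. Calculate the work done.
W = F·d·cosθ = (243.9)(71.0)cos(52°) = 10660 J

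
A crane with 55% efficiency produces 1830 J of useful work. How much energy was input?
W_in = W_out/η = 1830/0.55 = 3327 J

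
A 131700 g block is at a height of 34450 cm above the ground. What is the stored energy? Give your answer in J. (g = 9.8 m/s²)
Convert to SI: m = 131.7 kg, h = 344.5 m
PE = mgh = (131.7)(9.8)(344.5) = 444600 J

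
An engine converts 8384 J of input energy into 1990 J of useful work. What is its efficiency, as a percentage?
η = W_out/W_in = 1990/8384 = 23.74%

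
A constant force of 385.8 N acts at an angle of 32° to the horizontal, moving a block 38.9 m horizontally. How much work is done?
W = F·d·cosθ = (385.8)(38.9)cos(32°) = 12730 J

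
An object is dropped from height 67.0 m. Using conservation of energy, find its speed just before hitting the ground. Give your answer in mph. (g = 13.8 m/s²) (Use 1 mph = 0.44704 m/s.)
mgh = ½mv² ⇒ v = √(2gh) = √(2·13.8·67.0) = 43.0023 m/s = 96.19 mph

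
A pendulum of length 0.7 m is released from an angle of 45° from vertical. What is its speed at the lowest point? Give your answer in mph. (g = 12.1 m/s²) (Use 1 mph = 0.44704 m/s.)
h = L(1 − cosθ) = 0.7(1 − cos45°) = 0.205025 m
v = √(2gh) = √(2·12.1·0.205025) = 2.22747 m/s = 4.983 mph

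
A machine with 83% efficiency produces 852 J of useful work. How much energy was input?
W_in = W_out/η = 852/0.83 = 1027 J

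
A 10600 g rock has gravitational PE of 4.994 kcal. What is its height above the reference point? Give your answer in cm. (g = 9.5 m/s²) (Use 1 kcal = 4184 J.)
Convert to SI: m = 10.6 kg, PE = 20894.9 J
h = PE/(mg) = 20894.9/(10.6·9.5) = 207.496 m = 20750 cm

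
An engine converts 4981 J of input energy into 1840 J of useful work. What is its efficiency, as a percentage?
η = W_out/W_in = 1840/4981 = 36.94%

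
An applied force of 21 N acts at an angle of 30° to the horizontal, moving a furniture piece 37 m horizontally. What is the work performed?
W = F·d·cosθ = (21)(37)cos(30°) = 672.9 J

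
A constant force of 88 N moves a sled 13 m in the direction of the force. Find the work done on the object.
W = F·d = (88)(13) = 1144 J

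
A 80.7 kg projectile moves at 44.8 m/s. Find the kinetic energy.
KE = ½mv² = ½(80.7)(44.8)² = 80980 J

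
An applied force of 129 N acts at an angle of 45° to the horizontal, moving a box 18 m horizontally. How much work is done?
W = F·d·cosθ = (129)(18)cos(45°) = 1642 J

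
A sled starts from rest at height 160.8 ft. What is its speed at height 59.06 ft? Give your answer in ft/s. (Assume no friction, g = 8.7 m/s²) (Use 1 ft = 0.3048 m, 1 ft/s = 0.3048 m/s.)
Convert to SI: h₁−h₂ = 31.0104 m
mgh₁ = mgh₂ + ½mv² ⇒ v = √(2g(h₁−h₂)) = √(2·8.7·31.0104) = 23.2289 m/s = 76.21 ft/s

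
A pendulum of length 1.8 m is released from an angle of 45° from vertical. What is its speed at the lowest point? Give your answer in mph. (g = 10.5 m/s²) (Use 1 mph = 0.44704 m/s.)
h = L(1 − cosθ) = 1.8(1 − cos45°) = 0.527208 m
v = √(2gh) = √(2·10.5·0.527208) = 3.32737 m/s = 7.443 mph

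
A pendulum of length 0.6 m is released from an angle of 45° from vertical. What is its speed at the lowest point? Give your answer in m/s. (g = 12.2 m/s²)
h = L(1 − cosθ) = 0.6(1 − cos45°) = 0.175736 m
v = √(2gh) = √(2·12.2·0.175736) = 2.071 m/s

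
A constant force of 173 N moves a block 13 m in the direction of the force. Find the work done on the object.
W = F·d = (173)(13) = 2249 J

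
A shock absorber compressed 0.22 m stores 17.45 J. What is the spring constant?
k = 2·PE/x² = 2·17.45/(0.22)² = 721.1 N/m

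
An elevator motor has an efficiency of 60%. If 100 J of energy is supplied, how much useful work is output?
W_out = η·W_in = 0.6·100 = 60.0 J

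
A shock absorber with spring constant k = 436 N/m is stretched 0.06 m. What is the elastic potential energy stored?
PE = ½kx² = ½(436)(0.06)² = 0.7848 J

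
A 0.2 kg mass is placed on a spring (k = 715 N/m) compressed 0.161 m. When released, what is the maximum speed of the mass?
½kx² = ½mv² ⇒ v = x√(k/m) = (0.161)√(715/0.2) = 9.626 m/s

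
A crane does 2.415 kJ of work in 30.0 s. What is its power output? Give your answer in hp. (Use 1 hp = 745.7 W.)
Convert to SI: W = 2415.0 J, t = 30.0 s
P = W/t = 2415.0/30.0 = 80.5 W = 0.108 hp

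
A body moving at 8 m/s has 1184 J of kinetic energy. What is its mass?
m = 2·KE/v² = 2·1184/(8)² = 37.0 kg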